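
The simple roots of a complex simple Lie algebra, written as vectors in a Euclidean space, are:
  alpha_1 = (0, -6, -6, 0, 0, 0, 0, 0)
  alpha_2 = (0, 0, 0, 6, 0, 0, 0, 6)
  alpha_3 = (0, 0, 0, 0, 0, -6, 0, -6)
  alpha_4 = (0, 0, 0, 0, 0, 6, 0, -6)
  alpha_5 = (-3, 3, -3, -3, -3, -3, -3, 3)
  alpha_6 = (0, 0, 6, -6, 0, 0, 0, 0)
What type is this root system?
Compute the Cartan integers a_ij = 2(alpha_i, alpha_j)/(alpha_j, alpha_j); the resulting 6x6 Cartan matrix is
[[2, 0, 0, 0, 0, -1], [0, 2, -1, -1, 0, -1], [0, -1, 2, 0, 0, 0], [0, -1, 0, 2, -1, 0], [0, 0, 0, -1, 2, 0], [-1, -1, 0, 0, 0, 2]].
All simple roots have the same length, so the diagram is simply laced. The associated Dynkin diagram is a chain of 5 nodes with one extra node attached to the third node from one end (E_6), so the type is E_6.

E_6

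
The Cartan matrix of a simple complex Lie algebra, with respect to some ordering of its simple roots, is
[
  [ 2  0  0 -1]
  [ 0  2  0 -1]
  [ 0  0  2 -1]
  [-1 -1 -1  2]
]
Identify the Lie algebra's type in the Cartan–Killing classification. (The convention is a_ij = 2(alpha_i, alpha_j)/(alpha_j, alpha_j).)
D_4

The matrix has rank 4 with 2's on the diagonal. Reading the off-diagonal entries as Dynkin edges (a single edge where a_ij = a_ji = -1; a double or triple edge where a_ij * a_ji = 2 or 3), the diagram is a chain of 2 nodes with a fork of two nodes at one end (D_4). One simple-root ordering that puts it in standard form is (alpha_2, alpha_4, alpha_1, alpha_3). So the algebra is type D_4, i.e. so(8).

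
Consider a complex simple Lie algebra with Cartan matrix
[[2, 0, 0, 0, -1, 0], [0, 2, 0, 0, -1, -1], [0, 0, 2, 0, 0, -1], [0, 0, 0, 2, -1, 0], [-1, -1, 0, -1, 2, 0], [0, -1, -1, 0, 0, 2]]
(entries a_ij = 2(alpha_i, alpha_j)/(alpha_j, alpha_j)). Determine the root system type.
D6

The matrix has rank 6 with 2's on the diagonal. Reading the off-diagonal entries as Dynkin edges (a single edge where a_ij = a_ji = -1; a double or triple edge where a_ij * a_ji = 2 or 3), the diagram is a chain of 4 nodes with a fork of two nodes at one end (D_6). One simple-root ordering that puts it in standard form is (alpha_3, alpha_6, alpha_2, alpha_5, alpha_1, alpha_4). So the algebra is type D_6, i.e. so(12).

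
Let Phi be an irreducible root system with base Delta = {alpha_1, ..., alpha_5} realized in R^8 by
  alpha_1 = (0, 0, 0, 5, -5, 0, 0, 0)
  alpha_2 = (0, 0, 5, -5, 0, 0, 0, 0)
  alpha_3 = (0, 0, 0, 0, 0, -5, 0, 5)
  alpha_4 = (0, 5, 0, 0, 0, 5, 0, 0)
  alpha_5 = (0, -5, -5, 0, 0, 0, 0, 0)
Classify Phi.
Compute the Cartan integers a_ij = 2(alpha_i, alpha_j)/(alpha_j, alpha_j); the resulting 5x5 Cartan matrix is
[[2, -1, 0, 0, 0], [-1, 2, 0, 0, -1], [0, 0, 2, -1, 0], [0, 0, -1, 2, -1], [0, -1, 0, -1, 2]].
All simple roots have the same length, so the diagram is simply laced. The associated Dynkin diagram is a chain of 5 nodes with single edges (A_5), so the type is A_5 (the algebra sl(6)).

A_5 (sl(6))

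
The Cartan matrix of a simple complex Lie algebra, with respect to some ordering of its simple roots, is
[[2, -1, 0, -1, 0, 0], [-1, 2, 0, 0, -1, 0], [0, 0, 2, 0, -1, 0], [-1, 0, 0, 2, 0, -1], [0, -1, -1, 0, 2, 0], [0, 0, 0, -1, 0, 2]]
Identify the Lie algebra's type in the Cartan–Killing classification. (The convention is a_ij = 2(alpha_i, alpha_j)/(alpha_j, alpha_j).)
The matrix has rank 6 with 2's on the diagonal. Reading the off-diagonal entries as Dynkin edges (a single edge where a_ij = a_ji = -1; a double or triple edge where a_ij * a_ji = 2 or 3), the diagram is a chain of 6 nodes with single edges (A_6). One simple-root ordering that puts it in standard form is (alpha_3, alpha_5, alpha_2, alpha_1, alpha_4, alpha_6). So the algebra is type A_6, i.e. sl(7).

A_6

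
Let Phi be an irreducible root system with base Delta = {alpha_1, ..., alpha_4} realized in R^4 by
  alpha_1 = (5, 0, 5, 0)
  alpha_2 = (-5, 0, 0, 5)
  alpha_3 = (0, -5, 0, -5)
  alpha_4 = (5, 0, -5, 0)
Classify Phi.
D_4

Compute the Cartan integers a_ij = 2(alpha_i, alpha_j)/(alpha_j, alpha_j); the resulting 4x4 Cartan matrix is
[[2, -1, 0, 0], [-1, 2, -1, -1], [0, -1, 2, 0], [0, -1, 0, 2]].
All simple roots have the same length, so the diagram is simply laced. The associated Dynkin diagram is a chain of 2 nodes with a fork of two nodes at one end (D_4), so the type is D_4 (the algebra so(8)).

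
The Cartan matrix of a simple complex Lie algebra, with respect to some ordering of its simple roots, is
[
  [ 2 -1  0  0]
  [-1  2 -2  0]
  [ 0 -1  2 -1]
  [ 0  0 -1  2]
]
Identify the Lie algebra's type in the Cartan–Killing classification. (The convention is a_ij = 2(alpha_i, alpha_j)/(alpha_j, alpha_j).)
F_4

The matrix has rank 4 with 2's on the diagonal. Reading the off-diagonal entries as Dynkin edges (a single edge where a_ij = a_ji = -1; a double or triple edge where a_ij * a_ji = 2 or 3), the diagram is a chain of 4 nodes with a double edge between the middle two (F_4). One simple-root ordering that puts it in standard form is (alpha_1, alpha_2, alpha_3, alpha_4). So the algebra is type F_4.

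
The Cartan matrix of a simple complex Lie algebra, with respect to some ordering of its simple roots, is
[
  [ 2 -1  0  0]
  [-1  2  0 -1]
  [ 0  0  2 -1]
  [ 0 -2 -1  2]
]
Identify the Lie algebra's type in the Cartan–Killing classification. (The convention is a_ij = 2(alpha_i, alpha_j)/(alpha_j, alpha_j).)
The matrix has rank 4 with 2's on the diagonal. Reading the off-diagonal entries as Dynkin edges (a single edge where a_ij = a_ji = -1; a double or triple edge where a_ij * a_ji = 2 or 3), the diagram is a chain of 4 nodes with a double edge between the middle two (F_4). One simple-root ordering that puts it in standard form is (alpha_3, alpha_4, alpha_2, alpha_1). So the algebra is type F_4.

F4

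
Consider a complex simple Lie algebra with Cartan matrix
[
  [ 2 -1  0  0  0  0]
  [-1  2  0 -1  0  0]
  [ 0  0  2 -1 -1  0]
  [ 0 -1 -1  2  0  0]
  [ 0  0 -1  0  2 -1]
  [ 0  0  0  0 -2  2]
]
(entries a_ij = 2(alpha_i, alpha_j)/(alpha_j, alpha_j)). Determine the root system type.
C_6 (sp(12))

The matrix has rank 6 with 2's on the diagonal. Reading the off-diagonal entries as Dynkin edges (a single edge where a_ij = a_ji = -1; a double or triple edge where a_ij * a_ji = 2 or 3), the diagram is a chain of 6 nodes with a double edge at one end; the terminal node there is the unique long simple root (C_6). One simple-root ordering that puts it in standard form is (alpha_1, alpha_2, alpha_4, alpha_3, alpha_5, alpha_6). So the algebra is type C_6, i.e. sp(12).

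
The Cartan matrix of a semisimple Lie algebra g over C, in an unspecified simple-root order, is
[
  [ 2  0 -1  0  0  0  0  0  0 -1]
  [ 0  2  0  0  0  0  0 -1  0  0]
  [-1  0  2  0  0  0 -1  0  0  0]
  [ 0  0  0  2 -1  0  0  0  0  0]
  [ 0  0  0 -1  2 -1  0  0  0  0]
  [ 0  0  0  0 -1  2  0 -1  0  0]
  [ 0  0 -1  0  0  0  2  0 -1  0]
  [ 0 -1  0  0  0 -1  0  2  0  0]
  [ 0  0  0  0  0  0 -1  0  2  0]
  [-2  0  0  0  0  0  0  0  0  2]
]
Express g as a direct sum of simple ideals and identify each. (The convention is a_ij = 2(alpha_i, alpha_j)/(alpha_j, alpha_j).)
A_5 (sl(6)) ⊕ C_5 (sp(10))

The diagram associated to this matrix has two connected components: the simple roots {alpha_2, alpha_4, alpha_5, alpha_6, alpha_8} form a chain of 5 nodes with single edges (A_5), and {alpha_1, alpha_3, alpha_7, alpha_9, alpha_10} form a chain of 5 nodes with a double edge at one end; the terminal node there is the unique long simple root (C_5). A semisimple Lie algebra decomposes uniquely as the direct sum of simple ideals, one per connected component of its Dynkin diagram, so g ≅ A_5 ⊕ C_5 (dimension 35 + 55 = 90).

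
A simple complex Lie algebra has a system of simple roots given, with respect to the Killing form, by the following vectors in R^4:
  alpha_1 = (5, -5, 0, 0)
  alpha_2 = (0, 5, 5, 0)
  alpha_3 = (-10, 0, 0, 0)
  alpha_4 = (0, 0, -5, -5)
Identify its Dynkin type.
Compute the Cartan integers a_ij = 2(alpha_i, alpha_j)/(alpha_j, alpha_j); the resulting 4x4 Cartan matrix is
[[2, -1, -1, 0], [-1, 2, 0, -1], [-2, 0, 2, 0], [0, -1, 0, 2]].
The roots have two lengths (squared-length ratio 2:1); the short ones are alpha_{1,2,4}. The associated Dynkin diagram is a chain of 4 nodes with a double edge at one end; the terminal node there is the unique long simple root (C_4), so the type is C_4 (the algebra sp(8)).

type C_4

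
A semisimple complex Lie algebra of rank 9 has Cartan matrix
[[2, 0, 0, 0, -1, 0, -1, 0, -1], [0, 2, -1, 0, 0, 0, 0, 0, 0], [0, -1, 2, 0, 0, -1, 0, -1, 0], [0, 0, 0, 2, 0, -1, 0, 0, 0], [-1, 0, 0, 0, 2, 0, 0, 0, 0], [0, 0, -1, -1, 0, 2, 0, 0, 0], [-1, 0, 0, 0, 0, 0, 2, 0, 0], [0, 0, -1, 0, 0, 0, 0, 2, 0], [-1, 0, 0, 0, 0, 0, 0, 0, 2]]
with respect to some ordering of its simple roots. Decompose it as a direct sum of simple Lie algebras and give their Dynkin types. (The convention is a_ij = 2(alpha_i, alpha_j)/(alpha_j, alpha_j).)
The diagram associated to this matrix has two connected components: the simple roots {alpha_1, alpha_5, alpha_7, alpha_9} form a chain of 2 nodes with a fork of two nodes at one end (D_4), and {alpha_2, alpha_3, alpha_4, alpha_6, alpha_8} form a chain of 3 nodes with a fork of two nodes at one end (D_5). A semisimple Lie algebra decomposes uniquely as the direct sum of simple ideals, one per connected component of its Dynkin diagram, so g ≅ D_4 ⊕ D_5 (dimension 28 + 45 = 73).

D_4 ⊕ D_5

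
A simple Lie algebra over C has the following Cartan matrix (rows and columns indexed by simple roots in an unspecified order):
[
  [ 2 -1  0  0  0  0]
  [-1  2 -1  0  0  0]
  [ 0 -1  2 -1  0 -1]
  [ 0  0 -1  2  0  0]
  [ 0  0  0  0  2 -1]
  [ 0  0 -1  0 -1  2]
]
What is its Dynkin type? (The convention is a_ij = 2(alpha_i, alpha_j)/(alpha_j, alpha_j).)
type E_6

The matrix has rank 6 with 2's on the diagonal. Reading the off-diagonal entries as Dynkin edges (a single edge where a_ij = a_ji = -1; a double or triple edge where a_ij * a_ji = 2 or 3), the diagram is a chain of 5 nodes with one extra node attached to the third node from one end (E_6). One simple-root ordering that puts it in standard form is (alpha_1, alpha_4, alpha_2, alpha_3, alpha_6, alpha_5). So the algebra is type E_6.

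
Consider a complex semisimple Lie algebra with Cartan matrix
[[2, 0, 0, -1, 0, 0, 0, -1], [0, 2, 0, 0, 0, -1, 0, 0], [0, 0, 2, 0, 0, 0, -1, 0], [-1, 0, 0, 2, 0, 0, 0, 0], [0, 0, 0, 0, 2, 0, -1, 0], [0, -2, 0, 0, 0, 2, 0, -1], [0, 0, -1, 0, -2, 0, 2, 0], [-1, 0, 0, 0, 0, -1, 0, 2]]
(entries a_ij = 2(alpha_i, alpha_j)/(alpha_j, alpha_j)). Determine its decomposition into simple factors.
The diagram associated to this matrix has two connected components: the simple roots {alpha_3, alpha_5, alpha_7} form a chain of 3 nodes with a double edge at one end; the terminal node there is the unique short simple root (B_3), and {alpha_1, alpha_2, alpha_4, alpha_6, alpha_8} form a chain of 5 nodes with a double edge at one end; the terminal node there is the unique short simple root (B_5). A semisimple Lie algebra decomposes uniquely as the direct sum of simple ideals, one per connected component of its Dynkin diagram, so g ≅ B_3 ⊕ B_5 (dimension 21 + 55 = 76).

B_3 (so(7)) ⊕ B_5 (so(11))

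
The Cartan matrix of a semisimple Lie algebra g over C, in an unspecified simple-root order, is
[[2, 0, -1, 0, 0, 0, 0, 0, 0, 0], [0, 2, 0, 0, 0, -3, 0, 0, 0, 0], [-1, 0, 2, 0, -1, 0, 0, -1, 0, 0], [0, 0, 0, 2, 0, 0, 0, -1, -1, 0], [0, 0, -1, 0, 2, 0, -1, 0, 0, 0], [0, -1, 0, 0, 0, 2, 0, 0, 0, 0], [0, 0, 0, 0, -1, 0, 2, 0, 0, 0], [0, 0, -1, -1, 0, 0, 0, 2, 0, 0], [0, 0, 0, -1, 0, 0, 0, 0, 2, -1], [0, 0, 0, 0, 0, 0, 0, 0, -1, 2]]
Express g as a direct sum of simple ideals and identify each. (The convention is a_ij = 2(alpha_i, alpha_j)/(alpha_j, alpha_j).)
type E_8 ⊕ type G_2

The diagram associated to this matrix has two connected components: the simple roots {alpha_1, alpha_3, alpha_4, alpha_5, alpha_7, alpha_8, alpha_9, alpha_10} form a chain of 7 nodes with one extra node attached to the third node from one end (E_8), and {alpha_2, alpha_6} form two nodes joined by a triple edge (G_2). A semisimple Lie algebra decomposes uniquely as the direct sum of simple ideals, one per connected component of its Dynkin diagram, so g ≅ E_8 ⊕ G_2 (dimension 248 + 14 = 262).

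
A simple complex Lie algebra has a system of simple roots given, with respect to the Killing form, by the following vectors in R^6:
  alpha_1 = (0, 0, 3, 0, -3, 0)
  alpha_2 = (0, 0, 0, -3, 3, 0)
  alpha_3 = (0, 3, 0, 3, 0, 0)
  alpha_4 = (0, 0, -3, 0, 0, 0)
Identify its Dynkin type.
Compute the Cartan integers a_ij = 2(alpha_i, alpha_j)/(alpha_j, alpha_j); the resulting 4x4 Cartan matrix is
[[2, -1, 0, -2], [-1, 2, -1, 0], [0, -1, 2, 0], [-1, 0, 0, 2]].
The roots have two lengths (squared-length ratio 2:1); the short ones are alpha_{4}. The associated Dynkin diagram is a chain of 4 nodes with a double edge at one end; the terminal node there is the unique short simple root (B_4), so the type is B_4 (the algebra so(9)).

B_4 (so(9))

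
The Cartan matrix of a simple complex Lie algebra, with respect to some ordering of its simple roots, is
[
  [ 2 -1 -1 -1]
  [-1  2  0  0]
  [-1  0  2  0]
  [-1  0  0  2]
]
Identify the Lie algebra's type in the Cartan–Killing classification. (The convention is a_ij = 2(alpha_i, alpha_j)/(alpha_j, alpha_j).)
D_4 (so(8))

The matrix has rank 4 with 2's on the diagonal. Reading the off-diagonal entries as Dynkin edges (a single edge where a_ij = a_ji = -1; a double or triple edge where a_ij * a_ji = 2 or 3), the diagram is a chain of 2 nodes with a fork of two nodes at one end (D_4). One simple-root ordering that puts it in standard form is (alpha_4, alpha_1, alpha_3, alpha_2). So the algebra is type D_4, i.e. so(8).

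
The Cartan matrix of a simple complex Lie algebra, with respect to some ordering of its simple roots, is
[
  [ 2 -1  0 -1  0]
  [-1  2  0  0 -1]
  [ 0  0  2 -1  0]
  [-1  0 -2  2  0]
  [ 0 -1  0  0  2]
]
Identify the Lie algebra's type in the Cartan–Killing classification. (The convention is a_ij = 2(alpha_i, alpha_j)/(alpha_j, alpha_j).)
The matrix has rank 5 with 2's on the diagonal. Reading the off-diagonal entries as Dynkin edges (a single edge where a_ij = a_ji = -1; a double or triple edge where a_ij * a_ji = 2 or 3), the diagram is a chain of 5 nodes with a double edge at one end; the terminal node there is the unique short simple root (B_5). One simple-root ordering that puts it in standard form is (alpha_5, alpha_2, alpha_1, alpha_4, alpha_3). So the algebra is type B_5, i.e. so(11).

B5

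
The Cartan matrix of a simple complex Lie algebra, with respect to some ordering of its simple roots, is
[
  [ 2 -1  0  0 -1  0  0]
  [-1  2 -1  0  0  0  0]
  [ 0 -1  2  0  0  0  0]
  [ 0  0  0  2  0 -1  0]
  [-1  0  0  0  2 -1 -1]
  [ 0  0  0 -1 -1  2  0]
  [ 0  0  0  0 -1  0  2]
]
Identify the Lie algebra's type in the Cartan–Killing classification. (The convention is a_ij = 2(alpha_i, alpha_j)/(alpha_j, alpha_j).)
type E_7

The matrix has rank 7 with 2's on the diagonal. Reading the off-diagonal entries as Dynkin edges (a single edge where a_ij = a_ji = -1; a double or triple edge where a_ij * a_ji = 2 or 3), the diagram is a chain of 6 nodes with one extra node attached to the third node from one end (E_7). One simple-root ordering that puts it in standard form is (alpha_4, alpha_7, alpha_6, alpha_5, alpha_1, alpha_2, alpha_3). So the algebra is type E_7.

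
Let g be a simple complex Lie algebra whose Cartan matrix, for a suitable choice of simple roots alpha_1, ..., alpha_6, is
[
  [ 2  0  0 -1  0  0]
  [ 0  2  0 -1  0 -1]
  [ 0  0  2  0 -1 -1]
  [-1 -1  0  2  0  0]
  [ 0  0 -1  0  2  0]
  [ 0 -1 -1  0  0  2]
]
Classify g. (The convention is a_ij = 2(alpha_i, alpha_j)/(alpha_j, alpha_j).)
The matrix has rank 6 with 2's on the diagonal. Reading the off-diagonal entries as Dynkin edges (a single edge where a_ij = a_ji = -1; a double or triple edge where a_ij * a_ji = 2 or 3), the diagram is a chain of 6 nodes with single edges (A_6). One simple-root ordering that puts it in standard form is (alpha_1, alpha_4, alpha_2, alpha_6, alpha_3, alpha_5). So the algebra is type A_6, i.e. sl(7).

A6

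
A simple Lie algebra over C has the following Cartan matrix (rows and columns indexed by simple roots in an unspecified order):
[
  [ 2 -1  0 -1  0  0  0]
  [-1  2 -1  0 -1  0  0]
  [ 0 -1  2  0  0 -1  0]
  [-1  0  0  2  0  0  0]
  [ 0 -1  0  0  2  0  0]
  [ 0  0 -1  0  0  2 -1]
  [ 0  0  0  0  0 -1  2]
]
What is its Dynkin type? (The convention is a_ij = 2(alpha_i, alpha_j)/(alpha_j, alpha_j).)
The matrix has rank 7 with 2's on the diagonal. Reading the off-diagonal entries as Dynkin edges (a single edge where a_ij = a_ji = -1; a double or triple edge where a_ij * a_ji = 2 or 3), the diagram is a chain of 6 nodes with one extra node attached to the third node from one end (E_7). One simple-root ordering that puts it in standard form is (alpha_4, alpha_5, alpha_1, alpha_2, alpha_3, alpha_6, alpha_7). So the algebra is type E_7.

type E_7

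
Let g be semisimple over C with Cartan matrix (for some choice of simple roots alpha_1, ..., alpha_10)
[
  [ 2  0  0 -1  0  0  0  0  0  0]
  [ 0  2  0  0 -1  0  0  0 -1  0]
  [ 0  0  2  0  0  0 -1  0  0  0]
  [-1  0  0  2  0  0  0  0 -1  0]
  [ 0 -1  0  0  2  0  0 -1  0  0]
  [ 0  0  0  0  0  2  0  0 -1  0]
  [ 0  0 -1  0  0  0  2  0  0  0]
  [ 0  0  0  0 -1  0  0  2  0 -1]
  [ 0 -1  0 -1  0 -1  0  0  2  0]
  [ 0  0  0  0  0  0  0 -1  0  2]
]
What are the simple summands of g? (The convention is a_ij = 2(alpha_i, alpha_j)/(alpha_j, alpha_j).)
A_2 + E_8

The diagram associated to this matrix has two connected components: the simple roots {alpha_3, alpha_7} form a chain of 2 nodes with single edges (A_2), and {alpha_1, alpha_2, alpha_4, alpha_5, alpha_6, alpha_8, alpha_9, alpha_10} form a chain of 7 nodes with one extra node attached to the third node from one end (E_8). A semisimple Lie algebra decomposes uniquely as the direct sum of simple ideals, one per connected component of its Dynkin diagram, so g ≅ A_2 ⊕ E_8 (dimension 8 + 248 = 256).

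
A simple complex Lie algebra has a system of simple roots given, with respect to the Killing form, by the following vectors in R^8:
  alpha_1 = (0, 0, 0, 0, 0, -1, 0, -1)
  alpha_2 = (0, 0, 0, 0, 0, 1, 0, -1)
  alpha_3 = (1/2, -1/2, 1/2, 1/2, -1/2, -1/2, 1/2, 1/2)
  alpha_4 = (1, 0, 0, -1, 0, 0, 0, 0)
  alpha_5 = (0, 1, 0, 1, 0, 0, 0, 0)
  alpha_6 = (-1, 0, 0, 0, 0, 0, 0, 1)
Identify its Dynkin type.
Compute the Cartan integers a_ij = 2(alpha_i, alpha_j)/(alpha_j, alpha_j); the resulting 6x6 Cartan matrix is
[[2, 0, 0, 0, 0, -1], [0, 2, -1, 0, 0, -1], [0, -1, 2, 0, 0, 0], [0, 0, 0, 2, -1, -1], [0, 0, 0, -1, 2, 0], [-1, -1, 0, -1, 0, 2]].
All simple roots have the same length, so the diagram is simply laced. The associated Dynkin diagram is a chain of 5 nodes with one extra node attached to the third node from one end (E_6), so the type is E_6.

E_6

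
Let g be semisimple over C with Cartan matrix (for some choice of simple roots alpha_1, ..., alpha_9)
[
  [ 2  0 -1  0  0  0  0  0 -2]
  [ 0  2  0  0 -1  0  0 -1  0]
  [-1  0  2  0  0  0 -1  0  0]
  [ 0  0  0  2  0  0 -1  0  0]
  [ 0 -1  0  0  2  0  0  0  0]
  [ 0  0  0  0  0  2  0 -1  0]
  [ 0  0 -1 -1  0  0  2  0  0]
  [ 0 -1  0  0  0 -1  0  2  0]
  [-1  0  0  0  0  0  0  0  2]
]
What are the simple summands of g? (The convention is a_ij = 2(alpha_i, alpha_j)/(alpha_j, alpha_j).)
The diagram associated to this matrix has two connected components: the simple roots {alpha_2, alpha_5, alpha_6, alpha_8} form a chain of 4 nodes with single edges (A_4), and {alpha_1, alpha_3, alpha_4, alpha_7, alpha_9} form a chain of 5 nodes with a double edge at one end; the terminal node there is the unique short simple root (B_5). A semisimple Lie algebra decomposes uniquely as the direct sum of simple ideals, one per connected component of its Dynkin diagram, so g ≅ A_4 ⊕ B_5 (dimension 24 + 55 = 79).

A_4 + B_5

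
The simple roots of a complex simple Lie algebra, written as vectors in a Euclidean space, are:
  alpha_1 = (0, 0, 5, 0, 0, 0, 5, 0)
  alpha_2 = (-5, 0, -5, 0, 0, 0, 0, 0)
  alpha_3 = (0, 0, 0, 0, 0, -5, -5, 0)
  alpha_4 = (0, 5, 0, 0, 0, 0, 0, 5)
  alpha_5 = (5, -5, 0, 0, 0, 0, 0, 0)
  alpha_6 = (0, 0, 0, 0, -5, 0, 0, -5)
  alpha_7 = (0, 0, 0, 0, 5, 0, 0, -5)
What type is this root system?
Compute the Cartan integers a_ij = 2(alpha_i, alpha_j)/(alpha_j, alpha_j); the resulting 7x7 Cartan matrix is
[[2, -1, -1, 0, 0, 0, 0], [-1, 2, 0, 0, -1, 0, 0], [-1, 0, 2, 0, 0, 0, 0], [0, 0, 0, 2, -1, -1, -1], [0, -1, 0, -1, 2, 0, 0], [0, 0, 0, -1, 0, 2, 0], [0, 0, 0, -1, 0, 0, 2]].
All simple roots have the same length, so the diagram is simply laced. The associated Dynkin diagram is a chain of 5 nodes with a fork of two nodes at one end (D_7), so the type is D_7 (the algebra so(14)).

D7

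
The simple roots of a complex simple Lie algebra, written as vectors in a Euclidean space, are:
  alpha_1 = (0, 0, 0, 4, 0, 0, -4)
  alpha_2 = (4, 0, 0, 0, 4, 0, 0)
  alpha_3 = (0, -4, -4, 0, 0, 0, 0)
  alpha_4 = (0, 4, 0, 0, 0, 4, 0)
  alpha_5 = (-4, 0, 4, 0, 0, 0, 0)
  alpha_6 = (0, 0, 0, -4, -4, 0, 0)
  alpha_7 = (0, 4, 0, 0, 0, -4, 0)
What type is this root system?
D_7

Compute the Cartan integers a_ij = 2(alpha_i, alpha_j)/(alpha_j, alpha_j); the resulting 7x7 Cartan matrix is
[[2, 0, 0, 0, 0, -1, 0], [0, 2, 0, 0, -1, -1, 0], [0, 0, 2, -1, -1, 0, -1], [0, 0, -1, 2, 0, 0, 0], [0, -1, -1, 0, 2, 0, 0], [-1, -1, 0, 0, 0, 2, 0], [0, 0, -1, 0, 0, 0, 2]].
All simple roots have the same length, so the diagram is simply laced. The associated Dynkin diagram is a chain of 5 nodes with a fork of two nodes at one end (D_7), so the type is D_7 (the algebra so(14)).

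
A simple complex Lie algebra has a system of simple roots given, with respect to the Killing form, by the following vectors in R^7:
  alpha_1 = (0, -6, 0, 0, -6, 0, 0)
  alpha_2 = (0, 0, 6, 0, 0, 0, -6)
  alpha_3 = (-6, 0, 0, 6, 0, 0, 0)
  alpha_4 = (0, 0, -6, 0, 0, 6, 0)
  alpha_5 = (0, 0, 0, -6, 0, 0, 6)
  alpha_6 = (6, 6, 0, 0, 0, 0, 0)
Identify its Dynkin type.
A_6 (sl(7))

Compute the Cartan integers a_ij = 2(alpha_i, alpha_j)/(alpha_j, alpha_j); the resulting 6x6 Cartan matrix is
[[2, 0, 0, 0, 0, -1], [0, 2, 0, -1, -1, 0], [0, 0, 2, 0, -1, -1], [0, -1, 0, 2, 0, 0], [0, -1, -1, 0, 2, 0], [-1, 0, -1, 0, 0, 2]].
All simple roots have the same length, so the diagram is simply laced. The associated Dynkin diagram is a chain of 6 nodes with single edges (A_6), so the type is A_6 (the algebra sl(7)).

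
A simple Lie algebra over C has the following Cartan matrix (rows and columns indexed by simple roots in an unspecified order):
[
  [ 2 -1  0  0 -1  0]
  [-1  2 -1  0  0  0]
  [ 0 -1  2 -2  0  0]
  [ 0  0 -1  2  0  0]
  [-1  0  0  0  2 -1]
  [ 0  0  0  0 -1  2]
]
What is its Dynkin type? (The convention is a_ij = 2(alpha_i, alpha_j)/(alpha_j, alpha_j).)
B6

The matrix has rank 6 with 2's on the diagonal. Reading the off-diagonal entries as Dynkin edges (a single edge where a_ij = a_ji = -1; a double or triple edge where a_ij * a_ji = 2 or 3), the diagram is a chain of 6 nodes with a double edge at one end; the terminal node there is the unique short simple root (B_6). One simple-root ordering that puts it in standard form is (alpha_6, alpha_5, alpha_1, alpha_2, alpha_3, alpha_4). So the algebra is type B_6, i.e. so(13).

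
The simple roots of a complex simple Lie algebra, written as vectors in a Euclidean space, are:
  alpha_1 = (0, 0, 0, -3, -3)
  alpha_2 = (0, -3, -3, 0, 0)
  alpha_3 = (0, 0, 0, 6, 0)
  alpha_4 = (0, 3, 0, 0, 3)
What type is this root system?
Compute the Cartan integers a_ij = 2(alpha_i, alpha_j)/(alpha_j, alpha_j); the resulting 4x4 Cartan matrix is
[[2, 0, -1, -1], [0, 2, 0, -1], [-2, 0, 2, 0], [-1, -1, 0, 2]].
The roots have two lengths (squared-length ratio 2:1); the short ones are alpha_{1,2,4}. The associated Dynkin diagram is a chain of 4 nodes with a double edge at one end; the terminal node there is the unique long simple root (C_4), so the type is C_4 (the algebra sp(8)).

type C_4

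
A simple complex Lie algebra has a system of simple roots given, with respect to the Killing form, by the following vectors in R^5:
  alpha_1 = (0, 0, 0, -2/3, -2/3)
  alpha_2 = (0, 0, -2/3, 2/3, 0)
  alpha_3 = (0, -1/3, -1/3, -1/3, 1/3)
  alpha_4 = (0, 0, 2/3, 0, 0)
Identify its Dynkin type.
type F_4

Compute the Cartan integers a_ij = 2(alpha_i, alpha_j)/(alpha_j, alpha_j); the resulting 4x4 Cartan matrix is
[[2, -1, 0, 0], [-1, 2, 0, -2], [0, 0, 2, -1], [0, -1, -1, 2]].
The roots have two lengths (squared-length ratio 2:1); the short ones are alpha_{3,4}. The associated Dynkin diagram is a chain of 4 nodes with a double edge between the middle two (F_4), so the type is F_4.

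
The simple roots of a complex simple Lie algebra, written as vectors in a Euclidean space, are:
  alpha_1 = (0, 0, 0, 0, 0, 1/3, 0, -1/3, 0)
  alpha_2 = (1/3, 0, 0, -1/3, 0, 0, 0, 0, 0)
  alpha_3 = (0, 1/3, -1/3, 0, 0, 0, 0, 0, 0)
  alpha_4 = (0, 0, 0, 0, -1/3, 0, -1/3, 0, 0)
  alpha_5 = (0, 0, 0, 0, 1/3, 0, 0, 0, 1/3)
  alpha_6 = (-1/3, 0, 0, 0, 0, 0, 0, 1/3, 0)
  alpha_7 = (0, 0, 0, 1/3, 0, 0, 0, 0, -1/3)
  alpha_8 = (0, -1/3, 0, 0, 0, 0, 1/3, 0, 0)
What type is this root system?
Compute the Cartan integers a_ij = 2(alpha_i, alpha_j)/(alpha_j, alpha_j); the resulting 8x8 Cartan matrix is
[[2, 0, 0, 0, 0, -1, 0, 0], [0, 2, 0, 0, 0, -1, -1, 0], [0, 0, 2, 0, 0, 0, 0, -1], [0, 0, 0, 2, -1, 0, 0, -1], [0, 0, 0, -1, 2, 0, -1, 0], [-1, -1, 0, 0, 0, 2, 0, 0], [0, -1, 0, 0, -1, 0, 2, 0], [0, 0, -1, -1, 0, 0, 0, 2]].
All simple roots have the same length, so the diagram is simply laced. The associated Dynkin diagram is a chain of 8 nodes with single edges (A_8), so the type is A_8 (the algebra sl(9)).

type A_8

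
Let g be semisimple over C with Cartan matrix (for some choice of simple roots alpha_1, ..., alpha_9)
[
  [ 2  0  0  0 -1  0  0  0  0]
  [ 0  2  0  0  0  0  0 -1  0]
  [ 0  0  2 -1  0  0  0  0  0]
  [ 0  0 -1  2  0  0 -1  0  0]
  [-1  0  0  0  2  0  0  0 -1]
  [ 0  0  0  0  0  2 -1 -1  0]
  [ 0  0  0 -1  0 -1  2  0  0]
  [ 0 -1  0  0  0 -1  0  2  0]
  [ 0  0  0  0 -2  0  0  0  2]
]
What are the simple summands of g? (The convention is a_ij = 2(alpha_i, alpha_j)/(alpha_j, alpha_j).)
A_6 (sl(7)) + C_3 (sp(6))

The diagram associated to this matrix has two connected components: the simple roots {alpha_2, alpha_3, alpha_4, alpha_6, alpha_7, alpha_8} form a chain of 6 nodes with single edges (A_6), and {alpha_1, alpha_5, alpha_9} form a chain of 3 nodes with a double edge at one end; the terminal node there is the unique long simple root (C_3). A semisimple Lie algebra decomposes uniquely as the direct sum of simple ideals, one per connected component of its Dynkin diagram, so g ≅ A_6 ⊕ C_3 (dimension 48 + 21 = 69).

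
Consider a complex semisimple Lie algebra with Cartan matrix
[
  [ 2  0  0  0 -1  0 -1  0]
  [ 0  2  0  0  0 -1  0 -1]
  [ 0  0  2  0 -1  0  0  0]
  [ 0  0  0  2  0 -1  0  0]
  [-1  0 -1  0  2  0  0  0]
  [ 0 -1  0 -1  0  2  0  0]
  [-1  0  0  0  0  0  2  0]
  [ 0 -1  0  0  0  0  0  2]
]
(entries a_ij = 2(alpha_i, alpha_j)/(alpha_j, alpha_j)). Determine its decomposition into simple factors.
A_4 (sl(5)) ⊕ A_4 (sl(5))

The diagram associated to this matrix has two connected components: the simple roots {alpha_1, alpha_3, alpha_5, alpha_7} form a chain of 4 nodes with single edges (A_4), and {alpha_2, alpha_4, alpha_6, alpha_8} form a chain of 4 nodes with single edges (A_4). A semisimple Lie algebra decomposes uniquely as the direct sum of simple ideals, one per connected component of its Dynkin diagram, so g ≅ A_4 ⊕ A_4 (dimension 24 + 24 = 48).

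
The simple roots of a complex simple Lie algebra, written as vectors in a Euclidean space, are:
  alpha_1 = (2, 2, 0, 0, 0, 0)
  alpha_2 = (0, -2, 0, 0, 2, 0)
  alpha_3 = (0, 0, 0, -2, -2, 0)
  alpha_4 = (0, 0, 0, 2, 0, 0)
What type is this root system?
type B_4

Compute the Cartan integers a_ij = 2(alpha_i, alpha_j)/(alpha_j, alpha_j); the resulting 4x4 Cartan matrix is
[[2, -1, 0, 0], [-1, 2, -1, 0], [0, -1, 2, -2], [0, 0, -1, 2]].
The roots have two lengths (squared-length ratio 2:1); the short ones are alpha_{4}. The associated Dynkin diagram is a chain of 4 nodes with a double edge at one end; the terminal node there is the unique short simple root (B_4), so the type is B_4 (the algebra so(9)).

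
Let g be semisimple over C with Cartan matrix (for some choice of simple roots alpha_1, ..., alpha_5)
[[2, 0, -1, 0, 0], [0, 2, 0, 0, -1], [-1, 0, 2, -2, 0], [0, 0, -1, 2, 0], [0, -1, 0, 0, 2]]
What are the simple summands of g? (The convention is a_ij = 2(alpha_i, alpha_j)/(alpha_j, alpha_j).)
A_2 + B_3

The diagram associated to this matrix has two connected components: the simple roots {alpha_2, alpha_5} form a chain of 2 nodes with single edges (A_2), and {alpha_1, alpha_3, alpha_4} form a chain of 3 nodes with a double edge at one end; the terminal node there is the unique short simple root (B_3). A semisimple Lie algebra decomposes uniquely as the direct sum of simple ideals, one per connected component of its Dynkin diagram, so g ≅ A_2 ⊕ B_3 (dimension 8 + 21 = 29).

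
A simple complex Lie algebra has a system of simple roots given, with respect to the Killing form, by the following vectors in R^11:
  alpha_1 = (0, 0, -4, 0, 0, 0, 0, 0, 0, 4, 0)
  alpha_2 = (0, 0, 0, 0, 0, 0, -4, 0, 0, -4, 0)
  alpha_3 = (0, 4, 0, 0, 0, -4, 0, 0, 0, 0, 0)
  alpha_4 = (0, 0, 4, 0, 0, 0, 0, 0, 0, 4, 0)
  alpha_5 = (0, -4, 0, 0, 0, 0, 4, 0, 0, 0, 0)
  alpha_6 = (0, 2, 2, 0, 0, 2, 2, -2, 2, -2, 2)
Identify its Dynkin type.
E_6

Compute the Cartan integers a_ij = 2(alpha_i, alpha_j)/(alpha_j, alpha_j); the resulting 6x6 Cartan matrix is
[[2, -1, 0, 0, 0, -1], [-1, 2, 0, -1, -1, 0], [0, 0, 2, 0, -1, 0], [0, -1, 0, 2, 0, 0], [0, -1, -1, 0, 2, 0], [-1, 0, 0, 0, 0, 2]].
All simple roots have the same length, so the diagram is simply laced. The associated Dynkin diagram is a chain of 5 nodes with one extra node attached to the third node from one end (E_6), so the type is E_6.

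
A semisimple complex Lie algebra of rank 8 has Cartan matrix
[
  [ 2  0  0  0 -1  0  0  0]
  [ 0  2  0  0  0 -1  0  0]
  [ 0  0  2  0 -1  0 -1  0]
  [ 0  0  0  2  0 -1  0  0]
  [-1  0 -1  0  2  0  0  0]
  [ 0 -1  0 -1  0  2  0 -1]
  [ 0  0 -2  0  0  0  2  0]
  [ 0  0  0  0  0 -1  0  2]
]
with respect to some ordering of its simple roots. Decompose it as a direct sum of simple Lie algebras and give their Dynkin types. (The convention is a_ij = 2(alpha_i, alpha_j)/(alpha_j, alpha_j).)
The diagram associated to this matrix has two connected components: the simple roots {alpha_1, alpha_3, alpha_5, alpha_7} form a chain of 4 nodes with a double edge at one end; the terminal node there is the unique long simple root (C_4), and {alpha_2, alpha_4, alpha_6, alpha_8} form a chain of 2 nodes with a fork of two nodes at one end (D_4). A semisimple Lie algebra decomposes uniquely as the direct sum of simple ideals, one per connected component of its Dynkin diagram, so g ≅ C_4 ⊕ D_4 (dimension 36 + 28 = 64).

C_4 (sp(8)) + D_4 (so(8))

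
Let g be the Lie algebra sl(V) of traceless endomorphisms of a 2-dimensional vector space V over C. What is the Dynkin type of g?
This is sl(2), which has dimension 2^2 - 1 = 3 and rank 2 - 1 = 1 (a Cartan subalgebra is the diagonal traceless matrices). In the classification of classical Lie algebras, the special linear algebra sl(n+1) has type A_n; here n = 1, so the Dynkin diagram is a chain of 1 nodes with single edges (A_1). Hence the type is A_1.

type A_1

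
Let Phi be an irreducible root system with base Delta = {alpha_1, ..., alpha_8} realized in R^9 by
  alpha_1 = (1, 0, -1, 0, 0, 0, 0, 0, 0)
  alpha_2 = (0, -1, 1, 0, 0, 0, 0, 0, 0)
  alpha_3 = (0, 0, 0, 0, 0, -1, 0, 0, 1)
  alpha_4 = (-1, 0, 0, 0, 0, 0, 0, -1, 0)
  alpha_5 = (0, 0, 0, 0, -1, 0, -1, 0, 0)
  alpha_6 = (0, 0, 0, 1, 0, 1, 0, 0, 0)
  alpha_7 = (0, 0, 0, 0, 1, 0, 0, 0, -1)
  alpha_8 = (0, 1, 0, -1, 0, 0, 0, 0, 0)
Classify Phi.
A_8

Compute the Cartan integers a_ij = 2(alpha_i, alpha_j)/(alpha_j, alpha_j); the resulting 8x8 Cartan matrix is
[[2, -1, 0, -1, 0, 0, 0, 0], [-1, 2, 0, 0, 0, 0, 0, -1], [0, 0, 2, 0, 0, -1, -1, 0], [-1, 0, 0, 2, 0, 0, 0, 0], [0, 0, 0, 0, 2, 0, -1, 0], [0, 0, -1, 0, 0, 2, 0, -1], [0, 0, -1, 0, -1, 0, 2, 0], [0, -1, 0, 0, 0, -1, 0, 2]].
All simple roots have the same length, so the diagram is simply laced. The associated Dynkin diagram is a chain of 8 nodes with single edges (A_8), so the type is A_8 (the algebra sl(9)).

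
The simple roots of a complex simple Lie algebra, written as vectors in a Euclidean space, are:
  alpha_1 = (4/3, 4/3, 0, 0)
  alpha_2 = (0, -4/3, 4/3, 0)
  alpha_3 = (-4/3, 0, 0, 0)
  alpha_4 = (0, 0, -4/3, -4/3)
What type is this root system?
B_4 (so(9))

Compute the Cartan integers a_ij = 2(alpha_i, alpha_j)/(alpha_j, alpha_j); the resulting 4x4 Cartan matrix is
[[2, -1, -2, 0], [-1, 2, 0, -1], [-1, 0, 2, 0], [0, -1, 0, 2]].
The roots have two lengths (squared-length ratio 2:1); the short ones are alpha_{3}. The associated Dynkin diagram is a chain of 4 nodes with a double edge at one end; the terminal node there is the unique short simple root (B_4), so the type is B_4 (the algebra so(9)).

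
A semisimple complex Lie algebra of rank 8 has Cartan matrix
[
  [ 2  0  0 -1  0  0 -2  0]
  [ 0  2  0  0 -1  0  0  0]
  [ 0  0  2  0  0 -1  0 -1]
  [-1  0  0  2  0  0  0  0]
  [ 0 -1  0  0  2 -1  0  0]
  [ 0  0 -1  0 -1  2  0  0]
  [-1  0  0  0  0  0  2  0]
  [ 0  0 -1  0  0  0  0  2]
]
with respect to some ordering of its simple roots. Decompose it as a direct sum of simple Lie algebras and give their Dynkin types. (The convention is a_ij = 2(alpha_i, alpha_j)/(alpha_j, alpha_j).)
The diagram associated to this matrix has two connected components: the simple roots {alpha_2, alpha_3, alpha_5, alpha_6, alpha_8} form a chain of 5 nodes with single edges (A_5), and {alpha_1, alpha_4, alpha_7} form a chain of 3 nodes with a double edge at one end; the terminal node there is the unique short simple root (B_3). A semisimple Lie algebra decomposes uniquely as the direct sum of simple ideals, one per connected component of its Dynkin diagram, so g ≅ A_5 ⊕ B_3 (dimension 35 + 21 = 56).

type A_5 ⊕ type B_3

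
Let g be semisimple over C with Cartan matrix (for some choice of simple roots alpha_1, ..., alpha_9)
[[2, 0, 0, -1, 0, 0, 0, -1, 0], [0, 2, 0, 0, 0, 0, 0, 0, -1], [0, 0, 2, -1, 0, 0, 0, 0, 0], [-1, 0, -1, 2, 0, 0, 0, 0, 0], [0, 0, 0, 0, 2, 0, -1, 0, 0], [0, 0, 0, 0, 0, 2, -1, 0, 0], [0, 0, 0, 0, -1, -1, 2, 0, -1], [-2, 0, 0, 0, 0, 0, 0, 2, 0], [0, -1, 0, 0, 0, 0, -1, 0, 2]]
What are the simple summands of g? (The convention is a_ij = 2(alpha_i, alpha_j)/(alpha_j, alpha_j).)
The diagram associated to this matrix has two connected components: the simple roots {alpha_1, alpha_3, alpha_4, alpha_8} form a chain of 4 nodes with a double edge at one end; the terminal node there is the unique long simple root (C_4), and {alpha_2, alpha_5, alpha_6, alpha_7, alpha_9} form a chain of 3 nodes with a fork of two nodes at one end (D_5). A semisimple Lie algebra decomposes uniquely as the direct sum of simple ideals, one per connected component of its Dynkin diagram, so g ≅ C_4 ⊕ D_5 (dimension 36 + 45 = 81).

C_4 (sp(8)) + D_5 (so(10))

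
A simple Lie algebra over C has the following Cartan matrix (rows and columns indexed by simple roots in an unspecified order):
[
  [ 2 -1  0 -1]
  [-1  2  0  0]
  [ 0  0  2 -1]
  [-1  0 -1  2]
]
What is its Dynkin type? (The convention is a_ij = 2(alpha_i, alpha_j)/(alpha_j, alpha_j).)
The matrix has rank 4 with 2's on the diagonal. Reading the off-diagonal entries as Dynkin edges (a single edge where a_ij = a_ji = -1; a double or triple edge where a_ij * a_ji = 2 or 3), the diagram is a chain of 4 nodes with single edges (A_4). One simple-root ordering that puts it in standard form is (alpha_2, alpha_1, alpha_4, alpha_3). So the algebra is type A_4, i.e. sl(5).

type A_4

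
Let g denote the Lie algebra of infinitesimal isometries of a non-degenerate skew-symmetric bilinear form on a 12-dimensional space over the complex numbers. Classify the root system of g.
This is sp(12), which has dimension 12(12+1)/2 = 78 and rank 12/2 = 6. In the classification of classical Lie algebras, the symplectic algebra sp(2n) has type C_n; here n = 6, so the Dynkin diagram is a chain of 6 nodes with a double edge at one end; the terminal node there is the unique long simple root (C_6). Hence the type is C_6.

C_6 (sp(12))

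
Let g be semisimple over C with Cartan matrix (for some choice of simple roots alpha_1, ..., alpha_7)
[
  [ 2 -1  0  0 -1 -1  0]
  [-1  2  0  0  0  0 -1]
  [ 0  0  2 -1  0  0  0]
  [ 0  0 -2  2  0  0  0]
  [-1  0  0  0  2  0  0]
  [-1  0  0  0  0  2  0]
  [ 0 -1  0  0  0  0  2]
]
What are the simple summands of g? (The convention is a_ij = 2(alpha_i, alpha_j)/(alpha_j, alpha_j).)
B_2 ⊕ D_5

The diagram associated to this matrix has two connected components: the simple roots {alpha_3, alpha_4} form a chain of 2 nodes with a double edge at one end; the terminal node there is the unique short simple root (B_2), and {alpha_1, alpha_2, alpha_5, alpha_6, alpha_7} form a chain of 3 nodes with a fork of two nodes at one end (D_5). A semisimple Lie algebra decomposes uniquely as the direct sum of simple ideals, one per connected component of its Dynkin diagram, so g ≅ B_2 ⊕ D_5 (dimension 10 + 45 = 55).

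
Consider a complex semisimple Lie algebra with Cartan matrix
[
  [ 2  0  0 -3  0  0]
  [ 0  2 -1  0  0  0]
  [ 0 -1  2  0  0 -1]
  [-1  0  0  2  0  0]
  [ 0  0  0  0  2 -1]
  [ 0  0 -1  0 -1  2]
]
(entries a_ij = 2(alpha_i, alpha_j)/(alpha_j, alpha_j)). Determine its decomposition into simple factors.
A_4 + G_2

The diagram associated to this matrix has two connected components: the simple roots {alpha_2, alpha_3, alpha_5, alpha_6} form a chain of 4 nodes with single edges (A_4), and {alpha_1, alpha_4} form two nodes joined by a triple edge (G_2). A semisimple Lie algebra decomposes uniquely as the direct sum of simple ideals, one per connected component of its Dynkin diagram, so g ≅ A_4 ⊕ G_2 (dimension 24 + 14 = 38).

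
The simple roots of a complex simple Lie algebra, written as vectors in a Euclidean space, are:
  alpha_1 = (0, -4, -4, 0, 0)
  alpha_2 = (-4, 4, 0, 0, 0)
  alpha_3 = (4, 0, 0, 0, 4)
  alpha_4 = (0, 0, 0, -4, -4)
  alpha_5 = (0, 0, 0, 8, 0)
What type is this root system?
Compute the Cartan integers a_ij = 2(alpha_i, alpha_j)/(alpha_j, alpha_j); the resulting 5x5 Cartan matrix is
[[2, -1, 0, 0, 0], [-1, 2, -1, 0, 0], [0, -1, 2, -1, 0], [0, 0, -1, 2, -1], [0, 0, 0, -2, 2]].
The roots have two lengths (squared-length ratio 2:1); the short ones are alpha_{1,2,3,4}. The associated Dynkin diagram is a chain of 5 nodes with a double edge at one end; the terminal node there is the unique long simple root (C_5), so the type is C_5 (the algebra sp(10)).

C5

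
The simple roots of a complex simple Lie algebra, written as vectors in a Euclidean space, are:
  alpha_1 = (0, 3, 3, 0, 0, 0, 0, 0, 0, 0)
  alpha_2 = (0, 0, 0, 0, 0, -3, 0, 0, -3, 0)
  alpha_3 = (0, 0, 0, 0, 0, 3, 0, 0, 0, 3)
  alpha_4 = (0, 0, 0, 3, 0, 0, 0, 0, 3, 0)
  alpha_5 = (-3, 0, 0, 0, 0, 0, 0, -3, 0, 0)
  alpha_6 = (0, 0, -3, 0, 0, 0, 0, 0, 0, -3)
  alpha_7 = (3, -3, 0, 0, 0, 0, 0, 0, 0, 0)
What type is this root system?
Compute the Cartan integers a_ij = 2(alpha_i, alpha_j)/(alpha_j, alpha_j); the resulting 7x7 Cartan matrix is
[[2, 0, 0, 0, 0, -1, -1], [0, 2, -1, -1, 0, 0, 0], [0, -1, 2, 0, 0, -1, 0], [0, -1, 0, 2, 0, 0, 0], [0, 0, 0, 0, 2, 0, -1], [-1, 0, -1, 0, 0, 2, 0], [-1, 0, 0, 0, -1, 0, 2]].
All simple roots have the same length, so the diagram is simply laced. The associated Dynkin diagram is a chain of 7 nodes with single edges (A_7), so the type is A_7 (the algebra sl(8)).

A7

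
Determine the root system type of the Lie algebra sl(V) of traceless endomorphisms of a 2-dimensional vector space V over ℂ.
A_1

This is sl(2), which has dimension 2^2 - 1 = 3 and rank 2 - 1 = 1 (a Cartan subalgebra is the diagonal traceless matrices). In the classification of classical Lie algebras, the special linear algebra sl(n+1) has type A_n; here n = 1, so the Dynkin diagram is a chain of 1 nodes with single edges (A_1). Hence the type is A_1.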